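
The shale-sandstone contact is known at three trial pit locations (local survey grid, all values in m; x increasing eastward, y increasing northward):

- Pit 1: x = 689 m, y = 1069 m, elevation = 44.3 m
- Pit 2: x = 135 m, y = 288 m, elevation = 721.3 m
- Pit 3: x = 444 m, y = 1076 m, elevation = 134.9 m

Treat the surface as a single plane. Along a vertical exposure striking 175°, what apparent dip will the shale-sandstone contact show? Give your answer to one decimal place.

29.1°

Two edge vectors: Pit 1→Pit 2 = (-554, -781, 677), Pit 1→Pit 3 = (-245, 7, 90.6).
Normal n = (Pit 1→Pit 2) × (Pit 1→Pit 3) = (-75497.6, -115672.6, -195223).
So ∂z/∂x = −n_x/n_z = −0.38672 and ∂z/∂y = −n_y/n_z = −0.59252.
Unit vector along 175° is (sin 175°, cos 175°) = (0.0872, -0.9962).
Slope in that direction = a·(0.0872) + b·(-0.9962) = 0.55656.
Apparent dip = arctan|0.55656| = 29.1° (true dip is 35.3°, so apparent ≤ true as expected).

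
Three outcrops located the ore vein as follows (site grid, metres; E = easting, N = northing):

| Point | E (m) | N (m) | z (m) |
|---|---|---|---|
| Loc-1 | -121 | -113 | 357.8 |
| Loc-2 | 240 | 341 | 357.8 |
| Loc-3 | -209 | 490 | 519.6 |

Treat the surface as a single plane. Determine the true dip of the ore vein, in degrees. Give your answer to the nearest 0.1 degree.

20.0°

Two edge vectors: Loc-1→Loc-2 = (361, 454, 0), Loc-1→Loc-3 = (-88, 603, 161.8).
Normal n = (Loc-1→Loc-2) × (Loc-1→Loc-3) = (73457.2, -58409.8, 257635).
So ∂z/∂E = −n_x/n_z = −0.28512 and ∂z/∂N = −n_y/n_z = 0.22672.
Gradient magnitude |∇z| = √(a² + b²) = √(0.08129 + 0.05140) = 0.36427.
True dip = arctan(0.36427) = 20.0°, dipping toward SE (azimuth ≈ 128°).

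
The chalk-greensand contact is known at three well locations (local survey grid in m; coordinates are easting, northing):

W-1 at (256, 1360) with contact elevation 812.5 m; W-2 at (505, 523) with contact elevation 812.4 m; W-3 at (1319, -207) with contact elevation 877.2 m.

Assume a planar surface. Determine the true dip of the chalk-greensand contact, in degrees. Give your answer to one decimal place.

Let the plane be z = a·easting + b·northing + c.
W-2−W-1: 249a − 837b = −0.1;  W-3−W-1: 1063a − 1567b = 64.7.
Solving gives a = 0.10872, b = 0.03246.
Gradient magnitude |∇z| = √(a² + b²) = √(0.01182 + 0.00105) = 0.11346.
True dip = arctan(0.11346) = 6.5°, dipping toward WSW (azimuth ≈ 253°).

6.5°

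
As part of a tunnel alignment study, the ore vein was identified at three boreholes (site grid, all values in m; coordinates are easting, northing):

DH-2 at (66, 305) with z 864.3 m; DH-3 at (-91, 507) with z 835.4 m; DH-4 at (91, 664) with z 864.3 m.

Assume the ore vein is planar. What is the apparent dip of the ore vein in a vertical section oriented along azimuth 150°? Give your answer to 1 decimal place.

5.4°

Let the plane be z = a·easting + b·northing + c.
DH-3−DH-2: −157a + 202b = −28.9;  DH-4−DH-2: 25a + 359b = 0.
Solving gives a = 0.16894, b = −0.01176.
Unit vector along 150° is (sin 150°, cos 150°) = (0.5000, -0.8660).
Slope in that direction = a·(0.5000) + b·(-0.8660) = 0.09466.
Apparent dip = arctan|0.09466| = 5.4° (true dip is 9.6°, so apparent ≤ true as expected).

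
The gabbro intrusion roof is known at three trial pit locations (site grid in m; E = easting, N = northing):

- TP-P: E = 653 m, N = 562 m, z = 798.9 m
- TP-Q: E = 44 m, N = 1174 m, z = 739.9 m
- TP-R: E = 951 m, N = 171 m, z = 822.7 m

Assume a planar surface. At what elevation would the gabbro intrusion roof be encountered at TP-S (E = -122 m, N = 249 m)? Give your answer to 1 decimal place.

Let the plane be z = a·E + b·N + c.
TP-Q−TP-P: −609a + 612b = −59;  TP-R−TP-P: 298a − 391b = 23.8.
Solving gives a = 0.152547, b = 0.055394.
Then c = 798.9 − a·653 − b·562 = 668.16.
At (-122, 249): z = −18.6 + 13.8 + 668.16 = 663.3 m.

663.3 m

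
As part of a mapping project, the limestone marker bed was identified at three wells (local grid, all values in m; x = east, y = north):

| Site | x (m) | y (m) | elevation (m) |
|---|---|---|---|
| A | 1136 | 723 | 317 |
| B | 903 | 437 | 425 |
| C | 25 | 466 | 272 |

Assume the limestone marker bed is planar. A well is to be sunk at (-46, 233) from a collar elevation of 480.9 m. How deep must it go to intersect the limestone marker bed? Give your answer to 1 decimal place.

102.2 m

Two edge vectors: A→B = (-233, -286, 108), A→C = (-1111, -257, -45).
Normal n = (A→B) × (A→C) = (40626, -130473, -257865).
So ∂z/∂x = −n_x/n_z = 0.157548 and ∂z/∂y = −n_y/n_z = −0.505974.
Intercept c from A: 317 − 178.97 + 365.82 = 503.85.
At (-46, 233): z_contact = −7.25 − 117.89 + 503.85 = 378.71 m.
Depth below ground = 480.9 − 378.71 = 102.2 m.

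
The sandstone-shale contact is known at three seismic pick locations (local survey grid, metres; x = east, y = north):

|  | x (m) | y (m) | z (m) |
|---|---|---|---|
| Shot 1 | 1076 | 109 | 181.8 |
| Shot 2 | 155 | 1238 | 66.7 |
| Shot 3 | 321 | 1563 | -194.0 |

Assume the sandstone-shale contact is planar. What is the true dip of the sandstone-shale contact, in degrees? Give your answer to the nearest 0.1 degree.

Two edge vectors: Shot 1→Shot 2 = (-921, 1129, -115.1), Shot 1→Shot 3 = (-755, 1454, -375.8).
Normal n = (Shot 1→Shot 2) × (Shot 1→Shot 3) = (-256922.8, -259211.3, -486739).
So ∂z/∂x = −n_x/n_z = −0.52785 and ∂z/∂y = −n_y/n_z = −0.53255.
Gradient magnitude |∇z| = √(a² + b²) = √(0.27862 + 0.28361) = 0.74982.
True dip = arctan(0.74982) = 36.9°, dipping toward NE (azimuth ≈ 045°).

36.9°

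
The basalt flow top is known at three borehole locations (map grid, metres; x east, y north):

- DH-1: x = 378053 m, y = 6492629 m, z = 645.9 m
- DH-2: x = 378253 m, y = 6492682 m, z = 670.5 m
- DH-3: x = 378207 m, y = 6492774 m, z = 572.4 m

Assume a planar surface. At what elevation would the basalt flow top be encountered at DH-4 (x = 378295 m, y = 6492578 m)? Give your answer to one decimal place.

777.8 m

Let the plane be z = a·x + b·y + c.
DH-2−DH-1: 200a + 53b = 24.6;  DH-3−DH-1: 154a + 145b = −73.5.
Solving gives a = 0.358119781, b = −0.887244457.
Then c = 645.9 − a·378053 − b·6492629 = 5625806.74.
At (378295, 6492578): z = 135474.9 − 5760503.8 + 5625806.74 = 777.8 m.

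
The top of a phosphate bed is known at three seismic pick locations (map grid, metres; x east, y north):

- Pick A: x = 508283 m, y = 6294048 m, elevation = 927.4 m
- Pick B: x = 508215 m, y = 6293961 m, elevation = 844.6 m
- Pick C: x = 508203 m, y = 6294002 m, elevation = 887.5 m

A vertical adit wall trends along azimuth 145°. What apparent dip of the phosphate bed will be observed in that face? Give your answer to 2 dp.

Two edge vectors: Pick A→Pick B = (-68, -87, -82.8), Pick A→Pick C = (-80, -46, -39.9).
Normal n = (Pick A→Pick B) × (Pick A→Pick C) = (-337.5, 3910.8, -3832).
So ∂z/∂x = −n_x/n_z = −0.08807 and ∂z/∂y = −n_y/n_z = 1.02056.
Unit vector along 145° is (sin 145°, cos 145°) = (0.5736, -0.8192).
Slope in that direction = a·(0.5736) + b·(-0.8192) = −0.88651.
Apparent dip = arctan|0.88651| = 41.56° (true dip is 45.7°, so apparent ≤ true as expected).

41.56°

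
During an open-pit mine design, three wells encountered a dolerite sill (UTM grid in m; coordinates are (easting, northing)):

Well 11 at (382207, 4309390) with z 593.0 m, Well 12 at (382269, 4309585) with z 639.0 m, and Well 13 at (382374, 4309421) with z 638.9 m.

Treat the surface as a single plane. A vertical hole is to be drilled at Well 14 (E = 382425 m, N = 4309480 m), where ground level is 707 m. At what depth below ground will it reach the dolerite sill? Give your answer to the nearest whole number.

Let the plane be z = a·E + b·N + c.
Well 12−Well 11: 62a + 195b = 46;  Well 13−Well 11: 167a + 31b = 45.9.
Solving gives a = 0.24555363, b = 0.15782397.
Then c = 593 − a·382207 − b·4309390 = −773384.37.
At (382425, 4309480): z_contact = 93905.8 + 680139.3 − 773384.37 = 660.7 m.
Depth below ground = 707 − 660.7 = 46 m.

46 m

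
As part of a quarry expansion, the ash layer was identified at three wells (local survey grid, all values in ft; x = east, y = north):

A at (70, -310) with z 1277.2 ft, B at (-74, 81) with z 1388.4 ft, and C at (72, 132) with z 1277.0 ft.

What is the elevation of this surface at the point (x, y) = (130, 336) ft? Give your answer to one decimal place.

Two edge vectors: A→B = (-144, 391, 111.2), A→C = (2, 442, -0.2).
Normal n = (A→B) × (A→C) = (-49228.6, 193.6, -64430).
So ∂z/∂x = −n_x/n_z = −0.76406 and ∂z/∂y = −n_y/n_z = 0.00300.
Intercept c from A: 1277.2 + 53.48 + 0.93 = 1331.62.
At (130, 336): z = −99.3 + 1.0 + 1331.62 = 1233.3 ft.

1233.3 ft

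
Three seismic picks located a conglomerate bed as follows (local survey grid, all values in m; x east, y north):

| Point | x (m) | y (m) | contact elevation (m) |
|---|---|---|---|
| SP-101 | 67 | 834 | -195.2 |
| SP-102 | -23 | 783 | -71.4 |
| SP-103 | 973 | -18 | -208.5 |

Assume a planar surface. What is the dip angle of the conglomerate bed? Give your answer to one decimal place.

Two edge vectors: SP-101→SP-102 = (-90, -51, 123.8), SP-101→SP-103 = (906, -852, -13.3).
Normal n = (SP-101→SP-102) × (SP-101→SP-103) = (106155.9, 110965.8, 122886).
So ∂z/∂x = −n_x/n_z = −0.86386 and ∂z/∂y = −n_y/n_z = −0.90300.
Gradient magnitude |∇z| = √(a² + b²) = √(0.74625 + 0.81541) = 1.24966.
True dip = arctan(1.24966) = 51.3°, dipping toward NE (azimuth ≈ 044°).

51.3°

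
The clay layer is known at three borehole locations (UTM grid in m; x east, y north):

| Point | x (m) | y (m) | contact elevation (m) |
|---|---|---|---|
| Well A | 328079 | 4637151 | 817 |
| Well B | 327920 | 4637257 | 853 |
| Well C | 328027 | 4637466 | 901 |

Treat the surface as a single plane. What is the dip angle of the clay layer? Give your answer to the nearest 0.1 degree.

14.8°

Let the plane be z = a·x + b·y + c.
Well B−Well A: −159a + 106b = 36;  Well C−Well A: −52a + 315b = 84.
Solving gives a = −0.05465, b = 0.25764.
Gradient magnitude |∇z| = √(a² + b²) = √(0.00299 + 0.06638) = 0.26338.
True dip = arctan(0.26338) = 14.8°, dipping toward SSE (azimuth ≈ 168°).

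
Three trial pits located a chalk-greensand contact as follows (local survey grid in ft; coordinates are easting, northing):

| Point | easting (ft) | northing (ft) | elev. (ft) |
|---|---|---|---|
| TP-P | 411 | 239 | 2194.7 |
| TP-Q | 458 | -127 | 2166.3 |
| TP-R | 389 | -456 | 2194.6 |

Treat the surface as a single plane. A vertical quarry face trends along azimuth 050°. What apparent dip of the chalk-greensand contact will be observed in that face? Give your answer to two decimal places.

Two edge vectors: TP-P→TP-Q = (47, -366, -28.4), TP-P→TP-R = (-22, -695, -0.1).
Normal n = (TP-P→TP-Q) × (TP-P→TP-R) = (-19701.4, 629.5, -40717).
So ∂z/∂easting = −n_x/n_z = −0.48386 and ∂z/∂northing = −n_y/n_z = 0.01546.
Unit vector along 050° is (sin 50°, cos 50°) = (0.7660, 0.6428).
Slope in that direction = a·(0.7660) + b·(0.6428) = −0.36072.
Apparent dip = arctan|0.36072| = 19.84° (true dip is 25.8°, so apparent ≤ true as expected).

19.84°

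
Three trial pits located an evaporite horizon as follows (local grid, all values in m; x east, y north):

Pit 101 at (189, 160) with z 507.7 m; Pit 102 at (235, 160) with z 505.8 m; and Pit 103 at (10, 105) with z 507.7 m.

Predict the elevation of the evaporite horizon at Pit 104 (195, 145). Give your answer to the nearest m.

Two edge vectors: Pit 101→Pit 102 = (46, 0, -1.9), Pit 101→Pit 103 = (-179, -55, 0).
Normal n = (Pit 101→Pit 102) × (Pit 101→Pit 103) = (-104.5, 340.1, -2530).
So ∂z/∂x = −n_x/n_z = −0.04130 and ∂z/∂y = −n_y/n_z = 0.13443.
Intercept c from Pit 101: 507.7 + 7.81 − 21.51 = 494.00.
At (195, 145): z = −8.1 + 19.5 + 494.00 = 505.4 m.

505 m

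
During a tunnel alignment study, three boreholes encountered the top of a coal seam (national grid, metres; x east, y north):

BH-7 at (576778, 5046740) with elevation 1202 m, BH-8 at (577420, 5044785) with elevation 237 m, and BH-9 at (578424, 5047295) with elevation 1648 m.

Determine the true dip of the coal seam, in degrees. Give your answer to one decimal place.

28.1°

Two edge vectors: BH-7→BH-8 = (642, -1955, -965), BH-7→BH-9 = (1646, 555, 446).
Normal n = (BH-7→BH-8) × (BH-7→BH-9) = (-336355, -1874722, 3574240).
So ∂z/∂x = −n_x/n_z = 0.09411 and ∂z/∂y = −n_y/n_z = 0.52451.
Gradient magnitude |∇z| = √(a² + b²) = √(0.00886 + 0.27511) = 0.53288.
True dip = arctan(0.53288) = 28.1°, dipping toward S (azimuth ≈ 190°).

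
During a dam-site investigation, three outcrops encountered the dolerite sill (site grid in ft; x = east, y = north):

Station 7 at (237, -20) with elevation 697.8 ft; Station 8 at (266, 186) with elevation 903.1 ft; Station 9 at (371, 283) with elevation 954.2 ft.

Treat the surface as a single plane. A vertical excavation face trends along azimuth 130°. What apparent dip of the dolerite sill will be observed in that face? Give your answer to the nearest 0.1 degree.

46.9°

Let the plane be z = a·x + b·y + c.
Station 8−Station 7: 29a + 206b = 205.3;  Station 9−Station 7: 134a + 303b = 256.4.
Solving gives a = −0.49888, b = 1.06683.
Unit vector along 130° is (sin 130°, cos 130°) = (0.7660, -0.6428).
Slope in that direction = a·(0.7660) + b·(-0.6428) = −1.06791.
Apparent dip = arctan|1.06791| = 46.9° (true dip is 49.7°, so apparent ≤ true as expected).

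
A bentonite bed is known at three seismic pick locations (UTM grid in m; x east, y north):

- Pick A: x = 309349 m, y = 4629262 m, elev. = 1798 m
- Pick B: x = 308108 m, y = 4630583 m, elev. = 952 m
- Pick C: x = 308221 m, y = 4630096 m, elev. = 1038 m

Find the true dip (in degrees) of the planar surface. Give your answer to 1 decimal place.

Two edge vectors: Pick A→Pick B = (-1241, 1321, -846), Pick A→Pick C = (-1128, 834, -760).
Normal n = (Pick A→Pick B) × (Pick A→Pick C) = (-298396, 11128, 455094).
So ∂z/∂x = −n_x/n_z = 0.65568 and ∂z/∂y = −n_y/n_z = −0.02445.
Gradient magnitude |∇z| = √(a² + b²) = √(0.42992 + 0.00060) = 0.65614.
True dip = arctan(0.65614) = 33.3°, dipping toward W (azimuth ≈ 272°).

33.3°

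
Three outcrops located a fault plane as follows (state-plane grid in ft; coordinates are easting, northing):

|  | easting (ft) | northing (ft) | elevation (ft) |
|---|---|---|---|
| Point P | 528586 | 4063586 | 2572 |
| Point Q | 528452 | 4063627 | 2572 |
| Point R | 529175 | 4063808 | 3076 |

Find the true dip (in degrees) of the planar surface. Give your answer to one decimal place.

Two edge vectors: Point P→Point Q = (-134, 41, 0), Point P→Point R = (589, 222, 504).
Normal n = (Point P→Point Q) × (Point P→Point R) = (20664, 67536, -53897).
So ∂z/∂easting = −n_x/n_z = 0.38340 and ∂z/∂northing = −n_y/n_z = 1.25306.
Gradient magnitude |∇z| = √(a² + b²) = √(0.14699 + 1.57015) = 1.31040.
True dip = arctan(1.31040) = 52.7°, dipping toward SSW (azimuth ≈ 197°).

52.7°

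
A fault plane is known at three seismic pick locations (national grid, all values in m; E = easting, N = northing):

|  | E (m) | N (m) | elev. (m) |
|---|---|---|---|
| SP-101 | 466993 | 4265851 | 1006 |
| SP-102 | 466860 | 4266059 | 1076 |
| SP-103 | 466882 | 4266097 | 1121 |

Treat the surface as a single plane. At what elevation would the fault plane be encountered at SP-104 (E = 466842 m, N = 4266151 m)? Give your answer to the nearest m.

Let the plane be z = a·E + b·N + c.
SP-102−SP-101: −133a + 208b = 70;  SP-103−SP-101: −111a + 246b = 115.
Solving gives a = 0.69574247, b = 0.78141225.
Then c = 1006 − a·466993 − b·4265851 = −3657289.11.
At (466842, 4266151): z = 324801.8 + 3333622.7 − 3657289.11 = 1135.4 m.

1135 m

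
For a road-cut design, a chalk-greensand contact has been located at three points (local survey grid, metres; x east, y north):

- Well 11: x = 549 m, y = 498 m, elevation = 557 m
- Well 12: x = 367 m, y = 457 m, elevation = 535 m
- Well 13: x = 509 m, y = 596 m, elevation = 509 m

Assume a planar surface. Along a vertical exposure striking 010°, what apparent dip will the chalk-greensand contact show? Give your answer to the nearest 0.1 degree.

Let the plane be z = a·x + b·y + c.
Well 12−Well 11: −182a − 41b = −22;  Well 13−Well 11: −40a + 98b = −48.
Solving gives a = 0.21175, b = −0.40337.
Unit vector along 010° is (sin 10°, cos 10°) = (0.1736, 0.9848).
Slope in that direction = a·(0.1736) + b·(0.9848) = −0.36047.
Apparent dip = arctan|0.36047| = 19.8° (true dip is 24.5°, so apparent ≤ true as expected).

19.8°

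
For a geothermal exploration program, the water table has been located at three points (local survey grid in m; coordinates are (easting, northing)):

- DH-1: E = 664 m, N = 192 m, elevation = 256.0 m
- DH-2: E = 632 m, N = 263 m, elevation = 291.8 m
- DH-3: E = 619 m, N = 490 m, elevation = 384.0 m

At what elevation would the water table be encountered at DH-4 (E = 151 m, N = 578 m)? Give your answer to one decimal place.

535.1 m

Let the plane be z = a·E + b·N + c.
DH-2−DH-1: −32a + 71b = 35.8;  DH-3−DH-1: −45a + 298b = 128.
Solving gives a = −0.24924, b = 0.39189.
Then c = 256 − a·664 − b·192 = 346.25.
At (151, 578): z = −37.6 + 226.5 + 346.25 = 535.1 m.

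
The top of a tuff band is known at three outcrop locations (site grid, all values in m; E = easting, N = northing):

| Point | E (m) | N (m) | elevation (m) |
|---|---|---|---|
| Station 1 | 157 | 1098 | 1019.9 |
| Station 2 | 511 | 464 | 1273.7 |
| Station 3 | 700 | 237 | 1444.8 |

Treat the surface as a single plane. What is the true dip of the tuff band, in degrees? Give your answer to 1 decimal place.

53.0°

Let the plane be z = a·E + b·N + c.
Station 2−Station 1: 354a − 634b = 253.8;  Station 3−Station 1: 543a − 861b = 424.9.
Solving gives a = 1.28876, b = 0.31928.
Gradient magnitude |∇z| = √(a² + b²) = √(1.66090 + 0.10194) = 1.32772.
True dip = arctan(1.32772) = 53.0°, dipping toward WSW (azimuth ≈ 256°).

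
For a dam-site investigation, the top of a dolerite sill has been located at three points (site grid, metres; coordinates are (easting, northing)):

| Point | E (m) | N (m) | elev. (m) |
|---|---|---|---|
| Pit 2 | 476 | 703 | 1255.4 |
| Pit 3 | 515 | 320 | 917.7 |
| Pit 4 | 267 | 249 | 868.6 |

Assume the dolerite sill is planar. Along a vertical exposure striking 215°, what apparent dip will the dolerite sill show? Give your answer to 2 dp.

34.51°

Let the plane be z = a·E + b·N + c.
Pit 3−Pit 2: 39a − 383b = −337.7;  Pit 4−Pit 2: −209a − 454b = −386.8.
Solving gives a = −0.05290, b = 0.87634.
Unit vector along 215° is (sin 215°, cos 215°) = (-0.5736, -0.8192).
Slope in that direction = a·(-0.5736) + b·(-0.8192) = −0.68751.
Apparent dip = arctan|0.68751| = 34.51° (true dip is 41.3°, so apparent ≤ true as expected).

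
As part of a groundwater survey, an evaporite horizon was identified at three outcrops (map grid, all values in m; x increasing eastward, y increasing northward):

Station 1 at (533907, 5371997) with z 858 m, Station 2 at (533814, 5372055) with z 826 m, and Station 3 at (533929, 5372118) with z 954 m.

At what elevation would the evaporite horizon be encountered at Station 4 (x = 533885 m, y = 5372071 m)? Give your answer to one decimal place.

890.0 m

Two edge vectors: Station 1→Station 2 = (-93, 58, -32), Station 1→Station 3 = (22, 121, 96).
Normal n = (Station 1→Station 2) × (Station 1→Station 3) = (9440, 8224, -12529).
So ∂z/∂x = −n_x/n_z = 0.753451991 and ∂z/∂y = −n_y/n_z = 0.656397159.
Intercept c from Station 1: 858 − 402273.29 − 3526163.57 = −3927578.86.
At (533885, 5372071): z = 402256.7 + 3526212.1 − 3927578.86 = 890.0 m.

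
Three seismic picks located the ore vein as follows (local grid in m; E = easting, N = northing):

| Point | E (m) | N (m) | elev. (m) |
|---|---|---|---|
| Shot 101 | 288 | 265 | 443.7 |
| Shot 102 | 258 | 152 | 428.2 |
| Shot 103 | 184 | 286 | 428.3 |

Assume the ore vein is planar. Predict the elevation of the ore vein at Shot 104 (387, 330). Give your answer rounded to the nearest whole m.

Let the plane be z = a·E + b·N + c.
Shot 102−Shot 101: −30a − 113b = −15.5;  Shot 103−Shot 101: −104a + 21b = −15.4.
Solving gives a = 0.16683, b = 0.09288.
Then c = 443.7 − a·288 − b·265 = 371.04.
At (387, 330): z = 64.6 + 30.6 + 371.04 = 466.3 m.

466 m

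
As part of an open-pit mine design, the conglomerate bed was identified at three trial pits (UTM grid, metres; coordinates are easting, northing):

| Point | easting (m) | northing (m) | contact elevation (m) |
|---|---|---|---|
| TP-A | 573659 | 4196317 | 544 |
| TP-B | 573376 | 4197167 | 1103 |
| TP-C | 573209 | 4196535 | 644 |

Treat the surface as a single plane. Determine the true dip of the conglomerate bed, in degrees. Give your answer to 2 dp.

35.20°

Let the plane be z = a·easting + b·northing + c.
TP-B−TP-A: −283a + 850b = 559;  TP-C−TP-A: −450a + 218b = 100.
Solving gives a = 0.11490, b = 0.69590.
Gradient magnitude |∇z| = √(a² + b²) = √(0.01320 + 0.48428) = 0.70533.
True dip = arctan(0.70533) = 35.20°, dipping toward S (azimuth ≈ 189°).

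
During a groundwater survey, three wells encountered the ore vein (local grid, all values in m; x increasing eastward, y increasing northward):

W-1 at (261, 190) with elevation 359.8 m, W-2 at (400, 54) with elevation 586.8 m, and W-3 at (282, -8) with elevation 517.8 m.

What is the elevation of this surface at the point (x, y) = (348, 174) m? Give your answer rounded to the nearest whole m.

Let the plane be z = a·x + b·y + c.
W-2−W-1: 139a − 136b = 227;  W-3−W-1: 21a − 198b = 158.
Solving gives a = 0.95103, b = −0.69711.
Then c = 359.8 − a·261 − b·190 = 244.03.
At (348, 174): z = 331.0 − 121.3 + 244.03 = 453.7 m.

454 m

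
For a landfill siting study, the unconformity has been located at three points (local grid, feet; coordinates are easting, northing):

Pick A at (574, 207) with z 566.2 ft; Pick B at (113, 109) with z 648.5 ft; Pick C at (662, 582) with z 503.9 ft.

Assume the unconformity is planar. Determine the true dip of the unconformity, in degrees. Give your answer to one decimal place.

11.3°

Two edge vectors: Pick A→Pick B = (-461, -98, 82.3), Pick A→Pick C = (88, 375, -62.3).
Normal n = (Pick A→Pick B) × (Pick A→Pick C) = (-24757.1, -21477.9, -164251).
So ∂z/∂easting = −n_x/n_z = −0.15073 and ∂z/∂northing = −n_y/n_z = −0.13076.
Gradient magnitude |∇z| = √(a² + b²) = √(0.02272 + 0.01710) = 0.19954.
True dip = arctan(0.19954) = 11.3°, dipping toward NE (azimuth ≈ 049°).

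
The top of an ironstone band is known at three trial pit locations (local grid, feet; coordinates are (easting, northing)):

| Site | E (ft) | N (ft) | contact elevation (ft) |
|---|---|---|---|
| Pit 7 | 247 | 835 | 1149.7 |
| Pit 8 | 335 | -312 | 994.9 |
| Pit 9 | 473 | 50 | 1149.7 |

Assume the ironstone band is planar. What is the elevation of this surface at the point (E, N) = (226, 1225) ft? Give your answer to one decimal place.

1208.0 ft

Two edge vectors: Pit 7→Pit 8 = (88, -1147, -154.8), Pit 7→Pit 9 = (226, -785, 0).
Normal n = (Pit 7→Pit 8) × (Pit 7→Pit 9) = (-121518, -34984.8, 190142).
So ∂z/∂E = −n_x/n_z = 0.639091 and ∂z/∂N = −n_y/n_z = 0.183993.
Intercept c from Pit 7: 1149.7 − 157.86 − 153.63 = 838.21.
At (226, 1225): z = 144.4 + 225.4 + 838.21 = 1208.0 ft.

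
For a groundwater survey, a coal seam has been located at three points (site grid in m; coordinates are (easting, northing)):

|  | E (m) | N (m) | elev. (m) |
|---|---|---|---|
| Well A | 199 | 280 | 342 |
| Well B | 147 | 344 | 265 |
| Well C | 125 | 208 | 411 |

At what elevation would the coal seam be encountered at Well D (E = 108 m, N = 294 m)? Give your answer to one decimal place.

314.6 m

Two edge vectors: Well A→Well B = (-52, 64, -77), Well A→Well C = (-74, -72, 69).
Normal n = (Well A→Well B) × (Well A→Well C) = (-1128, 9286, 8480).
So ∂z/∂E = −n_x/n_z = 0.13302 and ∂z/∂N = −n_y/n_z = −1.09505.
Intercept c from Well A: 342 − 26.47 + 306.61 = 622.14.
At (108, 294): z = 14.4 − 321.9 + 622.14 = 314.6 m.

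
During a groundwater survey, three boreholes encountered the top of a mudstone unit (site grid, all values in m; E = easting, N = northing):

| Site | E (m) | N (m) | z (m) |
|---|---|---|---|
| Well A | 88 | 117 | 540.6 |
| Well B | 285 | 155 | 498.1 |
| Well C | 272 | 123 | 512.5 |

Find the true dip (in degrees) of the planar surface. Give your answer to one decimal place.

22.7°

Two edge vectors: Well A→Well B = (197, 38, -42.5), Well A→Well C = (184, 6, -28.1).
Normal n = (Well A→Well B) × (Well A→Well C) = (-812.8, -2284.3, -5810).
So ∂z/∂E = −n_x/n_z = −0.13990 and ∂z/∂N = −n_y/n_z = −0.39317.
Gradient magnitude |∇z| = √(a² + b²) = √(0.01957 + 0.15458) = 0.41731.
True dip = arctan(0.41731) = 22.7°, dipping toward NNE (azimuth ≈ 020°).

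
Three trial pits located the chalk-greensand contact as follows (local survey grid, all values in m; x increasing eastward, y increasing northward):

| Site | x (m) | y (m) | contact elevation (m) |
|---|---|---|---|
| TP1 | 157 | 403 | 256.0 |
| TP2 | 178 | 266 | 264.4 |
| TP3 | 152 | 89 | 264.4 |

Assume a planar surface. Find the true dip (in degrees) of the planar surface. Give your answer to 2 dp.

11.66°

Two edge vectors: TP1→TP2 = (21, -137, 8.4), TP1→TP3 = (-5, -314, 8.4).
Normal n = (TP1→TP2) × (TP1→TP3) = (1486.8, -218.4, -7279).
So ∂z/∂x = −n_x/n_z = 0.20426 and ∂z/∂y = −n_y/n_z = −0.03000.
Gradient magnitude |∇z| = √(a² + b²) = √(0.04172 + 0.00090) = 0.20645.
True dip = arctan(0.20645) = 11.66°, dipping toward W (azimuth ≈ 278°).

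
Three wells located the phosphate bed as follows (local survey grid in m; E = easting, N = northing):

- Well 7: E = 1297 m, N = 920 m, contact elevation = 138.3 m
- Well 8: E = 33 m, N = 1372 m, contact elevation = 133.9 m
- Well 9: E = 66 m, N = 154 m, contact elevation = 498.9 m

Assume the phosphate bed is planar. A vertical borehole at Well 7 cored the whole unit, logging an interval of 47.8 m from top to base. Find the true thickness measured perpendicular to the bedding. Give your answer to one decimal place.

Let the plane be z = a·E + b·N + c.
Well 8−Well 7: −1264a + 452b = −4.4;  Well 9−Well 7: −1231a − 766b = 360.6.
Solving gives a = −0.10469, b = −0.30251.
|∇z| = √(a²+b²) = 0.32011, so dip δ = arctan(0.32011) = 17.75°.
True thickness = vertical thickness × cos δ = 47.8 × cos 17.75° = 45.5 m.

45.5 m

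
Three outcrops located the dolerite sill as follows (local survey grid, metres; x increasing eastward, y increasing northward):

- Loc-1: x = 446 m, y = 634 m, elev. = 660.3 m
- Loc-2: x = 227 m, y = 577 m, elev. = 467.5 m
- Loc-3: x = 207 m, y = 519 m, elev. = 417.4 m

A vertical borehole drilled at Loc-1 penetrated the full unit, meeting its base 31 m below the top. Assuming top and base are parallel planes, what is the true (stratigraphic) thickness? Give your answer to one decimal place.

22.5 m

Two edge vectors: Loc-1→Loc-2 = (-219, -57, -192.8), Loc-1→Loc-3 = (-239, -115, -242.9).
Normal n = (Loc-1→Loc-2) × (Loc-1→Loc-3) = (-8326.7, -7115.9, 11562).
So ∂z/∂x = −n_x/n_z = 0.72018 and ∂z/∂y = −n_y/n_z = 0.61546.
|∇z| = √(a²+b²) = 0.94733, so dip δ = arctan(0.94733) = 43.45°.
True thickness = vertical thickness × cos δ = 31 × cos 43.45° = 22.5 m.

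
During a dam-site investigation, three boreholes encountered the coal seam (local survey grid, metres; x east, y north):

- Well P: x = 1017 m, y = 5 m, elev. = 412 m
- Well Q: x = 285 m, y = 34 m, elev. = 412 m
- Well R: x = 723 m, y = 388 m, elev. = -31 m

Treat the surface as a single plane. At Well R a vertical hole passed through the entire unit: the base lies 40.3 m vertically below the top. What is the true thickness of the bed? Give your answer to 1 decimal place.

Two edge vectors: Well P→Well Q = (-732, 29, 0), Well P→Well R = (-294, 383, -443).
Normal n = (Well P→Well Q) × (Well P→Well R) = (-12847, -324276, -271830).
So ∂z/∂x = −n_x/n_z = −0.04726 and ∂z/∂y = −n_y/n_z = −1.19294.
|∇z| = √(a²+b²) = 1.19387, so dip δ = arctan(1.19387) = 50.05°.
True thickness = vertical thickness × cos δ = 40.3 × cos 50.05° = 25.9 m.

25.9 m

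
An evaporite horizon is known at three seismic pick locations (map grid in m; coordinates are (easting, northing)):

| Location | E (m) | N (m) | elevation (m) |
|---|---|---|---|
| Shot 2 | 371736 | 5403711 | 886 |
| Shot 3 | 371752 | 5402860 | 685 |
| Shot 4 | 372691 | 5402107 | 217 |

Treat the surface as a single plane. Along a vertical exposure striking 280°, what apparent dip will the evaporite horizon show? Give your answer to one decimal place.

Two edge vectors: Shot 2→Shot 3 = (16, -851, -201), Shot 2→Shot 4 = (955, -1604, -669).
Normal n = (Shot 2→Shot 3) × (Shot 2→Shot 4) = (246915, -181251, 787041).
So ∂z/∂E = −n_x/n_z = −0.31373 and ∂z/∂N = −n_y/n_z = 0.23029.
Unit vector along 280° is (sin 280°, cos 280°) = (-0.9848, 0.1736).
Slope in that direction = a·(-0.9848) + b·(0.1736) = 0.34895.
Apparent dip = arctan|0.34895| = 19.2° (true dip is 21.3°, so apparent ≤ true as expected).

19.2°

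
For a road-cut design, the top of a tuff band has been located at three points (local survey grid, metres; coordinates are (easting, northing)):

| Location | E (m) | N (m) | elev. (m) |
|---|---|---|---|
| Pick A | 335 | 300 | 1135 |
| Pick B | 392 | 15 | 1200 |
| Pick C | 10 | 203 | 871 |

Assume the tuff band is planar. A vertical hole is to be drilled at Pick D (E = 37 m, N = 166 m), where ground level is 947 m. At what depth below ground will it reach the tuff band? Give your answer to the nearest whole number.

51 m

Let the plane be z = a·E + b·N + c.
Pick B−Pick A: 57a − 285b = 65;  Pick C−Pick A: −325a − 97b = −264.
Solving gives a = 0.83079, b = −0.06191.
Then c = 1135 − a·335 − b·300 = 875.26.
At (37, 166): z_contact = 30.7 − 10.3 + 875.26 = 895.7 m.
Depth below ground = 947 − 895.7 = 51 m.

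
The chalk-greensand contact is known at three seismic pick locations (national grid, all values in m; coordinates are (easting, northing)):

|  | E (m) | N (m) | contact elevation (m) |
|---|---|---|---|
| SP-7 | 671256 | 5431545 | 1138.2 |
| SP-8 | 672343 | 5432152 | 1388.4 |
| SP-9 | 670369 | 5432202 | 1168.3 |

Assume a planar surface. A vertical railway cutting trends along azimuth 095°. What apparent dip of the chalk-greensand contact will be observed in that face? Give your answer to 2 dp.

Let the plane be z = a·E + b·N + c.
SP-8−SP-7: 1087a + 607b = 250.2;  SP-9−SP-7: −887a + 657b = 30.1.
Solving gives a = 0.11665, b = 0.20330.
Unit vector along 095° is (sin 95°, cos 95°) = (0.9962, -0.0872).
Slope in that direction = a·(0.9962) + b·(-0.0872) = 0.09849.
Apparent dip = arctan|0.09849| = 5.62° (true dip is 13.2°, so apparent ≤ true as expected).

5.62°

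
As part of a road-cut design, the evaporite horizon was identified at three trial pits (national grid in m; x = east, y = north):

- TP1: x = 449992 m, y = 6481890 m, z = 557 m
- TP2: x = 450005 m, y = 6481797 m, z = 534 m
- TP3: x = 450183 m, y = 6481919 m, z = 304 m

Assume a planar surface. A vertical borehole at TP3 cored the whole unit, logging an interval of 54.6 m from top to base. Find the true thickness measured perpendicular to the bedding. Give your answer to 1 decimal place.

32.7 m

Two edge vectors: TP1→TP2 = (13, -93, -23), TP1→TP3 = (191, 29, -253).
Normal n = (TP1→TP2) × (TP1→TP3) = (24196, -1104, 18140).
So ∂z/∂x = −n_x/n_z = −1.33385 and ∂z/∂y = −n_y/n_z = 0.06086.
|∇z| = √(a²+b²) = 1.33524, so dip δ = arctan(1.33524) = 53.17°.
True thickness = vertical thickness × cos δ = 54.6 × cos 53.17° = 32.7 m.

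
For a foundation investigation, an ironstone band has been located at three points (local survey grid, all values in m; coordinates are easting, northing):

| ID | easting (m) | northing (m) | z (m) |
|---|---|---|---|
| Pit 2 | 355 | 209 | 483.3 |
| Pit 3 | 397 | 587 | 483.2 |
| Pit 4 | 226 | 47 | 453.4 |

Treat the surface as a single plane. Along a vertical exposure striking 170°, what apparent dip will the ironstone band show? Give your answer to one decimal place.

4.4°

Let the plane be z = a·easting + b·northing + c.
Pit 3−Pit 2: 42a + 378b = −0.1;  Pit 4−Pit 2: −129a − 162b = −29.9.
Solving gives a = 0.26976, b = −0.03024.
Unit vector along 170° is (sin 170°, cos 170°) = (0.1736, -0.9848).
Slope in that direction = a·(0.1736) + b·(-0.9848) = 0.07662.
Apparent dip = arctan|0.07662| = 4.4° (true dip is 15.2°, so apparent ≤ true as expected).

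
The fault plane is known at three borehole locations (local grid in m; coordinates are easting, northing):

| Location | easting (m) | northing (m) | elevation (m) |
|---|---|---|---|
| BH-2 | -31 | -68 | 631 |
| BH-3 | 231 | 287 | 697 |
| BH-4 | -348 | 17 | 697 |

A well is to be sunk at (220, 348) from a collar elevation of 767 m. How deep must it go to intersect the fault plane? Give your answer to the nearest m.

Let the plane be z = a·easting + b·northing + c.
BH-3−BH-2: 262a + 355b = 66;  BH-4−BH-2: −317a + 85b = 66.
Solving gives a = −0.13219, b = 0.28348.
Then c = 631 − a·-31 − b·-68 = 646.18.
At (220, 348): z_contact = −29.1 + 98.6 + 646.18 = 715.7 m.
Depth below ground = 767 − 715.7 = 51 m.

51 m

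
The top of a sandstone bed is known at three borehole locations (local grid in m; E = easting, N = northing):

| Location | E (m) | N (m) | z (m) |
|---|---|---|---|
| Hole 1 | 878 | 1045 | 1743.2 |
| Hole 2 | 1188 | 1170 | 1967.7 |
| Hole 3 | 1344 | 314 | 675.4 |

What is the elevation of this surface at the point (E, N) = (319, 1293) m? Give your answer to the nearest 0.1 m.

2062.3 m

Let the plane be z = a·E + b·N + c.
Hole 2−Hole 1: 310a + 125b = 224.5;  Hole 3−Hole 1: 466a − 731b = −1067.8.
Solving gives a = 0.107542, b = 1.529295.
Then c = 1743.2 − a·878 − b·1045 = 50.66.
At (319, 1293): z = 34.3 + 1977.4 + 50.66 = 2062.3 m.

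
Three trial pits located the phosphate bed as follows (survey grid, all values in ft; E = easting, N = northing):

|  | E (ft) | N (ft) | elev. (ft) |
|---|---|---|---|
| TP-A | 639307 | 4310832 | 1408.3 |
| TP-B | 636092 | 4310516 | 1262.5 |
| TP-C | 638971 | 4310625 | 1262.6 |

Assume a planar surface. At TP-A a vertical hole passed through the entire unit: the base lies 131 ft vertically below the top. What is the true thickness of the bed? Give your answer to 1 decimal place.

Let the plane be z = a·E + b·N + c.
TP-B−TP-A: −3215a − 316b = −145.8;  TP-C−TP-A: −336a − 207b = −145.7.
Solving gives a = −0.02836, b = 0.74989.
|∇z| = √(a²+b²) = 0.75043, so dip δ = arctan(0.75043) = 36.89°.
True thickness = vertical thickness × cos δ = 131 × cos 36.89° = 104.8 ft.

104.8 ft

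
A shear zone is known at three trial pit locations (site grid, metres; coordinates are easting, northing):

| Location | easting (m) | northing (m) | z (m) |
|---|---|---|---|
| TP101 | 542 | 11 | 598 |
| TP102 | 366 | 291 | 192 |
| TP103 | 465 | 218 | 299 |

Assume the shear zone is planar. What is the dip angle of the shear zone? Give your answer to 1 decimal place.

55.2°

Two edge vectors: TP101→TP102 = (-176, 280, -406), TP101→TP103 = (-77, 207, -299).
Normal n = (TP101→TP102) × (TP101→TP103) = (322, -21362, -14872).
So ∂z/∂easting = −n_x/n_z = 0.02165 and ∂z/∂northing = −n_y/n_z = −1.43639.
Gradient magnitude |∇z| = √(a² + b²) = √(0.00047 + 2.06322) = 1.43655.
True dip = arctan(1.43655) = 55.2°, dipping toward N (azimuth ≈ 359°).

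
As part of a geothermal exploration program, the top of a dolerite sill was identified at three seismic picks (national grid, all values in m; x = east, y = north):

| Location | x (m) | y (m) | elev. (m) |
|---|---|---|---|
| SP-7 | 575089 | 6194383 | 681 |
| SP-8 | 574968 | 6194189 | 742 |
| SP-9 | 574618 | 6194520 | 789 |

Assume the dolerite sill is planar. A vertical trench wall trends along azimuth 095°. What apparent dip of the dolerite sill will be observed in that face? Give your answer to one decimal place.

Let the plane be z = a·x + b·y + c.
SP-8−SP-7: −121a − 194b = 61;  SP-9−SP-7: −471a + 137b = 108.
Solving gives a = −0.27150, b = −0.14509.
Unit vector along 095° is (sin 95°, cos 95°) = (0.9962, -0.0872).
Slope in that direction = a·(0.9962) + b·(-0.0872) = −0.25782.
Apparent dip = arctan|0.25782| = 14.5° (true dip is 17.1°, so apparent ≤ true as expected).

14.5°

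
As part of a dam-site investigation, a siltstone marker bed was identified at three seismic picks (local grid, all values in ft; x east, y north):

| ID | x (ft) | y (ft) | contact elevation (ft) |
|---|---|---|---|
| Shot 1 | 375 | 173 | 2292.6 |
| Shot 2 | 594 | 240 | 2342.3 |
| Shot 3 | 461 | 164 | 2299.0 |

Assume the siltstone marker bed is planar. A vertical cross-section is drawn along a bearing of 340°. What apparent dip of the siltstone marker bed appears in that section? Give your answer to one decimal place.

Two edge vectors: Shot 1→Shot 2 = (219, 67, 49.7), Shot 1→Shot 3 = (86, -9, 6.4).
Normal n = (Shot 1→Shot 2) × (Shot 1→Shot 3) = (876.1, 2872.6, -7733).
So ∂z/∂x = −n_x/n_z = 0.11329 and ∂z/∂y = −n_y/n_z = 0.37147.
Unit vector along 340° is (sin 340°, cos 340°) = (-0.3420, 0.9397).
Slope in that direction = a·(-0.3420) + b·(0.9397) = 0.31032.
Apparent dip = arctan|0.31032| = 17.2° (true dip is 21.2°, so apparent ≤ true as expected).

17.2°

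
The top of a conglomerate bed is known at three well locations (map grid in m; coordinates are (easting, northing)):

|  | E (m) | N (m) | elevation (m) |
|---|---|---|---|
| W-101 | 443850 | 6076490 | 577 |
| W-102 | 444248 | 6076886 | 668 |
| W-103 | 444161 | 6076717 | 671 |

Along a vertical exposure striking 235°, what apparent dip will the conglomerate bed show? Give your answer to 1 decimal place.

14.3°

Two edge vectors: W-101→W-102 = (398, 396, 91), W-101→W-103 = (311, 227, 94).
Normal n = (W-101→W-102) × (W-101→W-103) = (16567, -9111, -32810).
So ∂z/∂E = −n_x/n_z = 0.50494 and ∂z/∂N = −n_y/n_z = −0.27769.
Unit vector along 235° is (sin 235°, cos 235°) = (-0.8192, -0.5736).
Slope in that direction = a·(-0.8192) + b·(-0.5736) = −0.25434.
Apparent dip = arctan|0.25434| = 14.3° (true dip is 30.0°, so apparent ≤ true as expected).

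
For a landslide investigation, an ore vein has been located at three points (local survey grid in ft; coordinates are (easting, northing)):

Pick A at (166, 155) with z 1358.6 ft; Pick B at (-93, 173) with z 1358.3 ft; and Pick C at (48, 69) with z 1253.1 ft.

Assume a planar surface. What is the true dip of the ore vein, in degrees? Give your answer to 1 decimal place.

48.3°

Two edge vectors: Pick A→Pick B = (-259, 18, -0.3), Pick A→Pick C = (-118, -86, -105.5).
Normal n = (Pick A→Pick B) × (Pick A→Pick C) = (-1924.8, -27289.1, 24398).
So ∂z/∂E = −n_x/n_z = 0.07889 and ∂z/∂N = −n_y/n_z = 1.11850.
Gradient magnitude |∇z| = √(a² + b²) = √(0.00622 + 1.25104) = 1.12128.
True dip = arctan(1.12128) = 48.3°, dipping toward S (azimuth ≈ 184°).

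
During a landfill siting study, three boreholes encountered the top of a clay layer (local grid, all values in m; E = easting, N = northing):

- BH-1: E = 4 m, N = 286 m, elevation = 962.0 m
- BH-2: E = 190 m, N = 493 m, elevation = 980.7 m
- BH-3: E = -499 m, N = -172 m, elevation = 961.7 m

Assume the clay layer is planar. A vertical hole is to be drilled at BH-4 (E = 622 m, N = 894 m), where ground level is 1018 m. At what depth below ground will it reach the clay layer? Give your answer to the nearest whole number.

33 m

Two edge vectors: BH-1→BH-2 = (186, 207, 18.7), BH-1→BH-3 = (-503, -458, -0.3).
Normal n = (BH-1→BH-2) × (BH-1→BH-3) = (8502.5, -9350.3, 18933).
So ∂z/∂E = −n_x/n_z = −0.44908 and ∂z/∂N = −n_y/n_z = 0.49386.
Intercept c from BH-1: 962 + 1.80 − 141.24 = 822.55.
At (622, 894): z_contact = −279.3 + 441.5 + 822.55 = 984.7 m.
Depth below ground = 1018 − 984.7 = 33 m.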